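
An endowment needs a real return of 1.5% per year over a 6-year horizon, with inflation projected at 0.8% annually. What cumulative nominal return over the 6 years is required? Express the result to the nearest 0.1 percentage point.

14.7%

Required annual nominal rate: (1+1.5%)(1+0.8%) − 1 = 2.312%.
Cumulative over 6 years: (1 + 0.02312)^6 − 1 ≈ 0.14699.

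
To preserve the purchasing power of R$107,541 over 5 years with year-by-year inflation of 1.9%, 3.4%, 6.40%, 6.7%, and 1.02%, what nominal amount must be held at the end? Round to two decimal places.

R$129,951.77

Cumulative price-level factor: 1.019 × 1.034 × 1.0640 × 1.067 × 1.0102 ≈ 1.2083928150.
Multiplying R$107,541 by the price-level factor gives the future nominal sum.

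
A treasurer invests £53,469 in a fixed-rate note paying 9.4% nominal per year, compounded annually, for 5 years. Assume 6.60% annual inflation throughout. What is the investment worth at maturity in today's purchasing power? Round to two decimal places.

Nominal value at maturity: £53,469 × (1 + 9.4%)^5 ≈ £83,789.32.
Price-level factor over 5 years: (1 + 6.60%)^5 ≈ 1.3765310860.
The maturity value deflated by that factor is the answer in today's purchasing power.

£60,869.91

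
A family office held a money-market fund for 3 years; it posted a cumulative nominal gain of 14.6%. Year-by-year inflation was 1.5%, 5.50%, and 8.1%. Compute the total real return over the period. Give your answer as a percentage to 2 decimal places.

-1.00%

Cumulative inflation factor: 1.015 × 1.0550 × 1.081 ≈ 1.15756.
Nominal growth factor: 1.14600. Real growth factor = 1.14600 / 1.15756 ≈ 0.99001.
Total real return ≈ -0.9988%.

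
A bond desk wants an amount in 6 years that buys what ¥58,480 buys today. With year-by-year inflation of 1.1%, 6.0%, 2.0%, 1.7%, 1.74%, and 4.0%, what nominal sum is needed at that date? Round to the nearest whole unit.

Cumulative price-level factor: 1.011 × 1.060 × 1.020 × 1.017 × 1.0174 × 1.040 ≈ 1.1762597008.
Multiplying ¥58,480 by the price-level factor gives the future nominal sum.

¥68,788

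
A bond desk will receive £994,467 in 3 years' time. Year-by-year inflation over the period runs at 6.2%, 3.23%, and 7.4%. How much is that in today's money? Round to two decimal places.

£844,608.89

Price-level factor over 3 years: 1.062 × 1.0323 × 1.074 = 1.1774289924.
Purchasing power today: £994,467 divided by that factor.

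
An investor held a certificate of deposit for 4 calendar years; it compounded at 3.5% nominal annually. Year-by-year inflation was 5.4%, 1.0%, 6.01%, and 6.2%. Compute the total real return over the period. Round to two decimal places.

Cumulative inflation factor: 1.054 × 1.010 × 1.0601 × 1.062 ≈ 1.19849.
Nominal growth factor: 1.14752. Real growth factor = 1.14752 / 1.19849 ≈ 0.95748.
Total real return ≈ -4.2524%.

-4.25%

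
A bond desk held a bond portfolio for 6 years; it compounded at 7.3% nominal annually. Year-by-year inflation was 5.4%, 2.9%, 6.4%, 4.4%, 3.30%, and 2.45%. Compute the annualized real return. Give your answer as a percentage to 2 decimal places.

Cumulative inflation factor: 1.054 × 1.029 × 1.064 × 1.044 × 1.0330 × 1.0245 ≈ 1.27500.
Nominal growth factor: 1.52615. Real growth factor = 1.52615 / 1.27500 ≈ 1.19698.
Annualized: 1.19698^(1/6) − 1 ≈ 0.03042.

3.04%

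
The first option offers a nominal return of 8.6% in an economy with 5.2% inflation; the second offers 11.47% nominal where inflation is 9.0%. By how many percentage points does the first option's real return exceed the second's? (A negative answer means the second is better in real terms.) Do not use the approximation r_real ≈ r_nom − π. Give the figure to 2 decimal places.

0.97

The first option real return: 1.086/1.052 − 1 = 3.232%.
The second real return: 1.1147/1.090 − 1 = 2.266%.
Difference: 3.232 − 2.266 = 0.966 pp.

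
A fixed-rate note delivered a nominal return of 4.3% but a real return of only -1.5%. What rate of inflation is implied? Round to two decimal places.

From (1+r_nom) = (1+r_real)(1+π), we get 1+π = (1 + 4.3%)/(1 − 1.5%) = 1.043/0.985 ≈ 1.05888.
So π ≈ 5.8883%.

5.89%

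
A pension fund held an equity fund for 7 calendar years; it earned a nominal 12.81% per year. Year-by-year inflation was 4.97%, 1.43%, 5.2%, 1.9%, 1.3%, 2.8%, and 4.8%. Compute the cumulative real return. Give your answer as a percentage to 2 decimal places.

86.66%

Cumulative inflation factor: 1.0497 × 1.0143 × 1.052 × 1.019 × 1.013 × 1.028 × 1.048 ≈ 1.24562.
Nominal growth factor: 2.32505. Real growth factor = 2.32505 / 1.24562 ≈ 1.86659.
Total real return ≈ 86.6585%.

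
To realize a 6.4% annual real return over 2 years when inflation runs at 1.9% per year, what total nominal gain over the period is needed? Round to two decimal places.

17.55%

Required annual nominal rate: (1+6.4%)(1+1.9%) − 1 = 8.4216%.
Cumulative over 2 years: (1 + 0.084216)^2 − 1 ≈ 0.17552.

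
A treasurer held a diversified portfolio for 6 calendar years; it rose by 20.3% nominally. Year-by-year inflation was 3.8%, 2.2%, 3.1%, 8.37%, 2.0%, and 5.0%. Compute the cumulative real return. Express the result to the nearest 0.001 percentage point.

-5.232%

Cumulative inflation factor: 1.038 × 1.022 × 1.031 × 1.0837 × 1.020 × 1.050 ≈ 1.26942.
Nominal growth factor: 1.20300. Real growth factor = 1.20300 / 1.26942 ≈ 0.94768.
Total real return ≈ -5.2323%.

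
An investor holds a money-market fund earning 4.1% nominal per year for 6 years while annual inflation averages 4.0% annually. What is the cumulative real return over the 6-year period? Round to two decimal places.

0.58%

The annual real rate is (1+4.1%)/(1+4.0%) − 1 = 0.0962%.
Compounded over 6 years: (1 + 0.000962)^6 − 1 ≈ 0.00578.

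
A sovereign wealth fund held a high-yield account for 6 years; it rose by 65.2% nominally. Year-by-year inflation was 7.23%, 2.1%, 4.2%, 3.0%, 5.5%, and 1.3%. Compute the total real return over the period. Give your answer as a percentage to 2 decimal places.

Cumulative inflation factor: 1.0723 × 1.021 × 1.042 × 1.030 × 1.055 × 1.013 ≈ 1.25577.
Nominal growth factor: 1.65200. Real growth factor = 1.65200 / 1.25577 ≈ 1.31553.
Total real return ≈ 31.5531%.

31.55%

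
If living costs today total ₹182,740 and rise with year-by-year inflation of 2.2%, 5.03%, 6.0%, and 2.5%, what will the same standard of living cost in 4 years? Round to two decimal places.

Cumulative price-level factor: 1.022 × 1.0503 × 1.060 × 1.025 = 1.1662562709.
The nominal amount required is ₹182,740 scaled up by that factor.

₹213,121.67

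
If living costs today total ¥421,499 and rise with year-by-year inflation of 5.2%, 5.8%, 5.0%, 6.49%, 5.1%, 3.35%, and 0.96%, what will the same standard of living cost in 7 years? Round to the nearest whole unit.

¥575,253

Cumulative price-level factor: 1.052 × 1.058 × 1.050 × 1.0649 × 1.051 × 1.0335 × 1.0096 ≈ 1.3647781866.
The nominal amount required is ¥421,499 scaled up by that factor.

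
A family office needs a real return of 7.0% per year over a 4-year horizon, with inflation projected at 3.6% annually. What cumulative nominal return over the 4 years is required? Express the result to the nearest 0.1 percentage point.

Required annual nominal rate: (1+7.0%)(1+3.6%) − 1 = 10.852%.
Cumulative over 4 years: (1 + 0.10852)^4 − 1 ≈ 0.50999.

51.0%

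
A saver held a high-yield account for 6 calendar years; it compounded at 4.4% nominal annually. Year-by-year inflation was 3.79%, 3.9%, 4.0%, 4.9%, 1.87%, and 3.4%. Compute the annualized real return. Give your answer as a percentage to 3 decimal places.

Cumulative inflation factor: 1.0379 × 1.039 × 1.040 × 1.049 × 1.0187 × 1.034 ≈ 1.23922.
Nominal growth factor: 1.29480. Real growth factor = 1.29480 / 1.23922 ≈ 1.04486.
Annualized: 1.04486^(1/6) − 1 ≈ 0.00734.

0.734%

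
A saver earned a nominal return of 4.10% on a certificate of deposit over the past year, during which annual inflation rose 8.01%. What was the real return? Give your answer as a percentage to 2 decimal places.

Real return via the Fisher equation: (1 + 4.10%)/(1 + 8.01%) − 1 = 1.0410/1.0801 − 1 ≈ -0.03620.

-3.62%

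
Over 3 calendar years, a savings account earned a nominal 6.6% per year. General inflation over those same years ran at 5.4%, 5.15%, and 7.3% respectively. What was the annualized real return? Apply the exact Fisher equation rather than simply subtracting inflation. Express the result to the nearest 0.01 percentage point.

Cumulative inflation factor: 1.054 × 1.0515 × 1.073 ≈ 1.18919.
Nominal growth factor: 1.21136. Real growth factor = 1.21136 / 1.18919 ≈ 1.01864.
Annualized: 1.01864^(1/3) − 1 ≈ 0.00618.

0.62%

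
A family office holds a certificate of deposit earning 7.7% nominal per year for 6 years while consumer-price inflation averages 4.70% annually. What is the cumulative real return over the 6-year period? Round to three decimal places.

18.472%

The annual real rate is (1+7.7%)/(1+4.70%) − 1 = 2.8653%.
Compounded over 6 years: (1 + 0.028653)^6 − 1 ≈ 0.18472.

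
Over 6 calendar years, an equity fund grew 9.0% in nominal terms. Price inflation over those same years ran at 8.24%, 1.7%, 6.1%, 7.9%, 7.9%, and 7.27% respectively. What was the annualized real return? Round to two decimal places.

-4.74%

Cumulative inflation factor: 1.0824 × 1.017 × 1.061 × 1.079 × 1.079 × 1.0727 ≈ 1.45863.
Nominal growth factor: 1.09000. Real growth factor = 1.09000 / 1.45863 ≈ 0.74728.
Annualized: 0.74728^(1/6) − 1 ≈ -0.04739.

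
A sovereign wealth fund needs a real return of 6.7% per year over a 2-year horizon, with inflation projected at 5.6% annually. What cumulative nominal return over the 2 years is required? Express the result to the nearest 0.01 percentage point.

Required annual nominal rate: (1+6.7%)(1+5.6%) − 1 = 12.6752%.
Cumulative over 2 years: (1 + 0.126752)^2 − 1 ≈ 0.26957.

26.96%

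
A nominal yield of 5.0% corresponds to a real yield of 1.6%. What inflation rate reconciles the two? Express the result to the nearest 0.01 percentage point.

3.35%

From (1+r_nom) = (1+r_real)(1+π), we get 1+π = (1 + 5.0%)/(1 + 1.6%) = 1.050/1.016 ≈ 1.03346.
So π ≈ 3.3465%.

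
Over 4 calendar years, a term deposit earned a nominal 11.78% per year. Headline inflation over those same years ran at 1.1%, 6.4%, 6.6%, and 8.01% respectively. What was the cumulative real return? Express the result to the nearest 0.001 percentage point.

Cumulative inflation factor: 1.011 × 1.064 × 1.066 × 1.0801 ≈ 1.23855.
Nominal growth factor: 1.56119. Real growth factor = 1.56119 / 1.23855 ≈ 1.26050.
Total real return ≈ 26.0499%.

26.050%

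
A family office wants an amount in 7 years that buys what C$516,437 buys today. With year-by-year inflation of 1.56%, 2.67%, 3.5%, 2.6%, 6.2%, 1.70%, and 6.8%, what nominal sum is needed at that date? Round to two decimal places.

Cumulative price-level factor: 1.0156 × 1.0267 × 1.035 × 1.026 × 1.062 × 1.0170 × 1.068 ≈ 1.2772346358.
Multiplying C$516,437 by the price-level factor gives the future nominal sum.

C$659,611.22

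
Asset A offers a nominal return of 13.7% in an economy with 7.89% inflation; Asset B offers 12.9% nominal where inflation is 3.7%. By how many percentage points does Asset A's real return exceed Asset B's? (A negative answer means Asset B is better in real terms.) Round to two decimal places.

Asset A real return: 1.137/1.0789 − 1 = 5.385%.
Asset B real return: 1.129/1.037 − 1 = 8.872%.
Difference: 5.385 − 8.872 = -3.487 pp.

-3.49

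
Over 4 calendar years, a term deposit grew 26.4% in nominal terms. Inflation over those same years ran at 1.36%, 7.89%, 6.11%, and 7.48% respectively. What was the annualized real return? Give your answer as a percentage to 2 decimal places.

Cumulative inflation factor: 1.0136 × 1.0789 × 1.0611 × 1.0748 ≈ 1.24719.
Nominal growth factor: 1.26400. Real growth factor = 1.26400 / 1.24719 ≈ 1.01348.
Annualized: 1.01348^(1/4) − 1 ≈ 0.00335.

0.34%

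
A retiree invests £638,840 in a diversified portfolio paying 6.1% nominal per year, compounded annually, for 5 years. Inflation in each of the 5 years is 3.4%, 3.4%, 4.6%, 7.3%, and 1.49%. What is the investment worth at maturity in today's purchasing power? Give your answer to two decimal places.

Nominal value at maturity: £638,840 × (1 + 6.1%)^5 ≈ £858,952.25.
Price-level factor over 5 years: 1.034 × 1.034 × 1.046 × 1.073 × 1.0149 ≈ 1.2178554291.
The maturity value deflated by that factor is the answer in today's purchasing power.

£705,299.03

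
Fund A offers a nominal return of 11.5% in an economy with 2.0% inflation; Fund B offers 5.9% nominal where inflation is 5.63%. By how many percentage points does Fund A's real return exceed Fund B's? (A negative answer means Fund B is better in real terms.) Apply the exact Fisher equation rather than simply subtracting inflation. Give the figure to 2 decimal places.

Fund A real return: 1.115/1.020 − 1 = 9.314%.
Fund B real return: 1.059/1.0563 − 1 = 0.256%.
Difference: 9.314 − 0.256 = 9.058 pp.

9.06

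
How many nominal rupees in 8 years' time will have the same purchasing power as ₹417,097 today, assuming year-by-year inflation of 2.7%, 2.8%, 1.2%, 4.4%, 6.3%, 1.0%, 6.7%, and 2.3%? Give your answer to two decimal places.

₹545,225.71

Cumulative price-level factor: 1.027 × 1.028 × 1.012 × 1.044 × 1.063 × 1.010 × 1.067 × 1.023 ≈ 1.3071916375.
The nominal amount required is ₹417,097 scaled up by that factor.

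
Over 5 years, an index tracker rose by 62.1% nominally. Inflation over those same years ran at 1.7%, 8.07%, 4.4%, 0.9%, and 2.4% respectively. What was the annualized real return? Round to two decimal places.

Cumulative inflation factor: 1.017 × 1.0807 × 1.044 × 1.009 × 1.024 ≈ 1.18554.
Nominal growth factor: 1.62100. Real growth factor = 1.62100 / 1.18554 ≈ 1.36730.
Annualized: 1.36730^(1/5) − 1 ≈ 0.06457.

6.46%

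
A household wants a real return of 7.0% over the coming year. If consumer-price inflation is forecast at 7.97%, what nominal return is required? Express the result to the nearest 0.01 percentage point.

15.53%

By the Fisher equation, 1 + r_nom = (1 + 7.0%)(1 + 7.97%) = 1.070 × 1.0797 = 1.155279.
So r_nom = 15.5279%.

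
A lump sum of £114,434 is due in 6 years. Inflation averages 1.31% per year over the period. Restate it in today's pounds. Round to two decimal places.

Price-level factor over 6 years: (1 + 1.31%)^6 ≈ 1.0812195559.
Purchasing power today: £114,434 divided by that factor.

£105,837.89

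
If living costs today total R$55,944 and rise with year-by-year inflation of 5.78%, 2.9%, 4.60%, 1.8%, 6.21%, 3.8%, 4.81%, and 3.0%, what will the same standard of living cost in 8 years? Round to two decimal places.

Cumulative price-level factor: 1.0578 × 1.029 × 1.0460 × 1.018 × 1.0621 × 1.038 × 1.0481 × 1.030 ≈ 1.3794345776.
Multiplying R$55,944 by the price-level factor gives the future nominal sum.

R$77,171.09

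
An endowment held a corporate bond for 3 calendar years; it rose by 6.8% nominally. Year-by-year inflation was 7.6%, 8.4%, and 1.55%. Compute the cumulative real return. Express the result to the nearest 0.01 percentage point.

Cumulative inflation factor: 1.076 × 1.084 × 1.0155 ≈ 1.18446.
Nominal growth factor: 1.06800. Real growth factor = 1.06800 / 1.18446 ≈ 0.90167.
Total real return ≈ -9.8326%.

-9.83%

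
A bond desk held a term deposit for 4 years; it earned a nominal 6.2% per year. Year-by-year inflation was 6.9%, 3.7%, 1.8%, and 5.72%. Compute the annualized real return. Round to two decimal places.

Cumulative inflation factor: 1.069 × 1.037 × 1.018 × 1.0572 ≈ 1.19306.
Nominal growth factor: 1.27203. Real growth factor = 1.27203 / 1.19306 ≈ 1.06620.
Annualized: 1.06620^(1/4) − 1 ≈ 0.01615.

1.62%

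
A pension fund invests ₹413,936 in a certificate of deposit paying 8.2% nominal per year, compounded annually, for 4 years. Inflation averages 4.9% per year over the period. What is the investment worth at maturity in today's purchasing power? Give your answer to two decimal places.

₹468,533.11

Nominal value at maturity: ₹413,936 × (1 + 8.2%)^4 ≈ ₹567,338.48.
Price-level factor over 4 years: (1 + 4.9%)^4 ≈ 1.2108823608.
The maturity value deflated by that factor is the answer in today's purchasing power.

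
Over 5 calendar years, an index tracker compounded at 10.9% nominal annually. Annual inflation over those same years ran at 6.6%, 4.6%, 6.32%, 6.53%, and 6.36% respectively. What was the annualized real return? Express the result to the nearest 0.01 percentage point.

Cumulative inflation factor: 1.066 × 1.046 × 1.0632 × 1.0653 × 1.0636 ≈ 1.34324.
Nominal growth factor: 1.67748. Real growth factor = 1.67748 / 1.34324 ≈ 1.24883.
Annualized: 1.24883^(1/5) − 1 ≈ 0.04544.

4.54%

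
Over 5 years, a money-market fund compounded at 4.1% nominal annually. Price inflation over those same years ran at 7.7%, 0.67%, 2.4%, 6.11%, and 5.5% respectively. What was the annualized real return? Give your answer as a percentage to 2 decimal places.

Cumulative inflation factor: 1.077 × 1.0067 × 1.024 × 1.0611 × 1.055 ≈ 1.24287.
Nominal growth factor: 1.22251. Real growth factor = 1.22251 / 1.24287 ≈ 0.98362.
Annualized: 0.98362^(1/5) − 1 ≈ -0.00330.

-0.33%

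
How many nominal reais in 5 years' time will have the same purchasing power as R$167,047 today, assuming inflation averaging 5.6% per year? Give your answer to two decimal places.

Cumulative price-level factor: (1+5.6%)^5 ≈ 1.3131658832.
The nominal amount required is R$167,047 scaled up by that factor.

R$219,360.42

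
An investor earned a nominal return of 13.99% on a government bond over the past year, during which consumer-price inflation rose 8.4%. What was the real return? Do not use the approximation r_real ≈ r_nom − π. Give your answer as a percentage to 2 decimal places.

5.16%

Real return via the Fisher equation: (1 + 13.99%)/(1 + 8.4%) − 1 = 1.1399/1.084 − 1 ≈ 0.05157.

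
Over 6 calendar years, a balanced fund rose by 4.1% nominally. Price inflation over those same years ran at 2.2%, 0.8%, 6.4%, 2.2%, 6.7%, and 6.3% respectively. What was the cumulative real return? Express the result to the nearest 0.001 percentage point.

Cumulative inflation factor: 1.022 × 1.008 × 1.064 × 1.022 × 1.067 × 1.063 ≈ 1.27058.
Nominal growth factor: 1.04100. Real growth factor = 1.04100 / 1.27058 ≈ 0.81931.
Total real return ≈ -18.0688%.

-18.069%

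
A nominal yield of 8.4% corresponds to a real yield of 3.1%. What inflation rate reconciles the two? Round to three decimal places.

5.141%

From (1+r_nom) = (1+r_real)(1+π), we get 1+π = (1 + 8.4%)/(1 + 3.1%) = 1.084/1.031 ≈ 1.05141.
So π ≈ 5.1406%.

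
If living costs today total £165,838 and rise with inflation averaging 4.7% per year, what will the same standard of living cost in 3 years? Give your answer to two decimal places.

Cumulative price-level factor: (1+4.7%)^3 = 1.147730823.
Multiplying £165,838 by the price-level factor gives the future nominal sum.

£190,337.38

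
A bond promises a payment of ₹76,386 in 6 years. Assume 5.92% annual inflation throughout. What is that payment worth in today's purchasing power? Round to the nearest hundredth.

Price-level factor over 6 years: (1 + 5.92%)^6 ≈ 1.4121077371.
Purchasing power today: ₹76,386 divided by that factor.

₹54,093.61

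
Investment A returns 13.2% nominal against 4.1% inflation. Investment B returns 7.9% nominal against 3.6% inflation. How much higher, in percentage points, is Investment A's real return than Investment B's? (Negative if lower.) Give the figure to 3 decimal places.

Investment A real return: 1.132/1.041 − 1 = 8.7416%.
Investment B real return: 1.079/1.036 − 1 = 4.1506%.
Difference: 8.7416 − 4.1506 = 4.5910 pp.

4.591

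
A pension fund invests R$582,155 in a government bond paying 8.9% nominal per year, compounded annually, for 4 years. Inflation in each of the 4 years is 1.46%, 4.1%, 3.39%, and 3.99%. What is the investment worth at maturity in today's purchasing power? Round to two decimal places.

Nominal value at maturity: R$582,155 × (1 + 8.9%)^4 ≈ R$818,747.81.
Price-level factor over 4 years: 1.0146 × 1.041 × 1.0339 × 1.0399 ≈ 1.1355746815.
The maturity value deflated by that factor is the answer in today's purchasing power.

R$720,998.65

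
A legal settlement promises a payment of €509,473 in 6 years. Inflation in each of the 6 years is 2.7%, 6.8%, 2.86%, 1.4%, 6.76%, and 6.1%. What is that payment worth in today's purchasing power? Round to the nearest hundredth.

Price-level factor over 6 years: 1.027 × 1.068 × 1.0286 × 1.014 × 1.0676 × 1.061 ≈ 1.2958362365.
Purchasing power today: €509,473 divided by that factor.

€393,161.56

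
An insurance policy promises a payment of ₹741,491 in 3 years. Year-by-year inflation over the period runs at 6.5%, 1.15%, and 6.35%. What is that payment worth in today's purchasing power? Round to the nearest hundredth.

₹647,221.44

Price-level factor over 3 years: 1.065 × 1.0115 × 1.0635 ≈ 1.1456527163.
Purchasing power today: ₹741,491 divided by that factor.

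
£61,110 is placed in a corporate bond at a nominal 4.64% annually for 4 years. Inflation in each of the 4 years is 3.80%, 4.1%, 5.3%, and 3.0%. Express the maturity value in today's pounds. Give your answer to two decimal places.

£62,515.76

Nominal value at maturity: £61,110 × (1 + 4.64%)^4 ≈ £73,266.12.
Price-level factor over 4 years: 1.0380 × 1.041 × 1.053 × 1.030 ≈ 1.1719624012.
The maturity value deflated by that factor is the answer in today's purchasing power.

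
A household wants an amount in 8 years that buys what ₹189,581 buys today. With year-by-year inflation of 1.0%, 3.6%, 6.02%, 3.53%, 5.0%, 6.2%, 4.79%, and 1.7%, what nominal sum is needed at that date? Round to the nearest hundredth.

₹258,752.50

Cumulative price-level factor: 1.010 × 1.036 × 1.0602 × 1.0353 × 1.050 × 1.062 × 1.0479 × 1.017 ≈ 1.3648651733.
The nominal amount required is ₹189,581 scaled up by that factor.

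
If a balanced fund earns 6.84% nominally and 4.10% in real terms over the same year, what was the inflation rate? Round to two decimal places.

From (1+r_nom) = (1+r_real)(1+π), we get 1+π = (1 + 6.84%)/(1 + 4.10%) = 1.0684/1.0410 ≈ 1.02632.
So π ≈ 2.6321%.

2.63%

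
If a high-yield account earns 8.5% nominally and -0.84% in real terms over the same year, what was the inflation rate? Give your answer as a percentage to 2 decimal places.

From (1+r_nom) = (1+r_real)(1+π), we get 1+π = (1 + 8.5%)/(1 − 0.84%) = 1.085/0.9916 ≈ 1.09419.
So π ≈ 9.4191%.

9.42%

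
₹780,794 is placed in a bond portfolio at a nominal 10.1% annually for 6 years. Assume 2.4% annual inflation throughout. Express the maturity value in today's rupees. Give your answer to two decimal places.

₹1,206,314.76

Nominal value at maturity: ₹780,794 × (1 + 10.1%)^6 ≈ ₹1,390,786.23.
Price-level factor over 6 years: (1 + 2.4%)^6 ≈ 1.1529215046.
The maturity value deflated by that factor is the answer in today's purchasing power.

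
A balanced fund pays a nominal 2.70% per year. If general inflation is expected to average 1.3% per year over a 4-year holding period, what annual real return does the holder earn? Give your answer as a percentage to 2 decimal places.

With constant rates the annual real return is the same each year: (1+2.70%)/(1+1.3%) − 1 = 0.01382.

1.38%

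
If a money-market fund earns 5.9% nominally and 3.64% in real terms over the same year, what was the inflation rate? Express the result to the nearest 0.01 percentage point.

2.18%

From (1+r_nom) = (1+r_real)(1+π), we get 1+π = (1 + 5.9%)/(1 + 3.64%) = 1.059/1.0364 ≈ 1.02181.
So π ≈ 2.1806%.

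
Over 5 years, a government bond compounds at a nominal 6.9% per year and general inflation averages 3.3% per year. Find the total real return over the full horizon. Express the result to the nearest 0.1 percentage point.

The annual real rate is (1+6.9%)/(1+3.3%) − 1 = 3.4850%.
Compounded over 5 years: (1 + 0.034850)^5 − 1 ≈ 0.18683.

18.7%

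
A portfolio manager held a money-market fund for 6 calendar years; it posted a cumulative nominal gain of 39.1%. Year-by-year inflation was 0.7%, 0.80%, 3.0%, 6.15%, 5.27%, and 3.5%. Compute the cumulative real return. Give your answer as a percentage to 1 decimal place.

15.0%

Cumulative inflation factor: 1.007 × 1.0080 × 1.030 × 1.0615 × 1.0527 × 1.035 ≈ 1.20918.
Nominal growth factor: 1.39100. Real growth factor = 1.39100 / 1.20918 ≈ 1.15036.
Total real return ≈ 15.0363%.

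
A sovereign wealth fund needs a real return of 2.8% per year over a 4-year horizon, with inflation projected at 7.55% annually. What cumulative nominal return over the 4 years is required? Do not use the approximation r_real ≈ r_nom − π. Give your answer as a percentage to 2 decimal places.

49.42%

Required annual nominal rate: (1+2.8%)(1+7.55%) − 1 = 10.5614%.
Cumulative over 4 years: (1 + 0.105614)^4 − 1 ≈ 0.49422.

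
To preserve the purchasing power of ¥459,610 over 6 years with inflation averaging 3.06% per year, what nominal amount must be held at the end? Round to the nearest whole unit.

¥550,719

Cumulative price-level factor: (1+3.06%)^6 ≈ 1.1982317657.
The nominal amount required is ¥459,610 scaled up by that factor.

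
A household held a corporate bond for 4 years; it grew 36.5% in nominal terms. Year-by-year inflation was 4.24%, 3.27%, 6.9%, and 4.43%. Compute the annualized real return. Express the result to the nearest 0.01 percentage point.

Cumulative inflation factor: 1.0424 × 1.0327 × 1.069 × 1.0443 ≈ 1.20174.
Nominal growth factor: 1.36500. Real growth factor = 1.36500 / 1.20174 ≈ 1.13585.
Annualized: 1.13585^(1/4) − 1 ≈ 0.03236.

3.24%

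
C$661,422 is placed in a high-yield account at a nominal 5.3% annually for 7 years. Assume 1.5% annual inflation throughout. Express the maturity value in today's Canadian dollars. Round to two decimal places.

Nominal value at maturity: C$661,422 × (1 + 5.3%)^7 ≈ C$949,461.23.
Price-level factor over 7 years: (1 + 1.5%)^7 ≈ 1.1098449129.
Dividing the nominal maturity value by the price-level factor gives the value in today's money.

C$855,490.00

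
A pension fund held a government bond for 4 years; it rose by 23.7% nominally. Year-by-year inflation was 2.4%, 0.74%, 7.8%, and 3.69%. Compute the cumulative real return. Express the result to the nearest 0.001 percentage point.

7.278%

Cumulative inflation factor: 1.024 × 1.0074 × 1.078 × 1.0369 ≈ 1.15307.
Nominal growth factor: 1.23700. Real growth factor = 1.23700 / 1.15307 ≈ 1.07278.
Total real return ≈ 7.2784%.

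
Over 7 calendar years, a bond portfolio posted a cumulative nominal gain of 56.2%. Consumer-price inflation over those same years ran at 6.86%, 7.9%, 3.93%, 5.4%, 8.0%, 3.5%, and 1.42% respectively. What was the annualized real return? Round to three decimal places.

1.250%

Cumulative inflation factor: 1.0686 × 1.079 × 1.0393 × 1.054 × 1.080 × 1.035 × 1.0142 ≈ 1.43188.
Nominal growth factor: 1.56200. Real growth factor = 1.56200 / 1.43188 ≈ 1.09088.
Annualized: 1.09088^(1/7) − 1 ≈ 0.01250.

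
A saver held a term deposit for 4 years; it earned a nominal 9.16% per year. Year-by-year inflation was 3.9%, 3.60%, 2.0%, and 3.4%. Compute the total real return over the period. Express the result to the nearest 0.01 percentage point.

Cumulative inflation factor: 1.039 × 1.0360 × 1.020 × 1.034 ≈ 1.13526.
Nominal growth factor: 1.41989. Real growth factor = 1.41989 / 1.13526 ≈ 1.25071.
Total real return ≈ 25.0714%.

25.07%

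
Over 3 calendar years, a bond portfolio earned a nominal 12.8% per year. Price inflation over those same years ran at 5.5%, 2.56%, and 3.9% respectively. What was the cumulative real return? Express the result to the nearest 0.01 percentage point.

27.67%

Cumulative inflation factor: 1.055 × 1.0256 × 1.039 ≈ 1.12421.
Nominal growth factor: 1.43525. Real growth factor = 1.43525 / 1.12421 ≈ 1.27668.
Total real return ≈ 27.6678%.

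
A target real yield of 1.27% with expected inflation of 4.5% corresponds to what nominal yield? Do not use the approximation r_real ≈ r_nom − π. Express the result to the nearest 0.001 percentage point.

5.827%

By the Fisher equation, 1 + r_nom = (1 + 1.27%)(1 + 4.5%) = 1.0127 × 1.045 = 1.0582715.
So r_nom = 5.82715%.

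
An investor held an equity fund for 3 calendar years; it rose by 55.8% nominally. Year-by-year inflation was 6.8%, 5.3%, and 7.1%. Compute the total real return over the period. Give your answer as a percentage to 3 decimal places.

29.354%

Cumulative inflation factor: 1.068 × 1.053 × 1.071 ≈ 1.20445.
Nominal growth factor: 1.55800. Real growth factor = 1.55800 / 1.20445 ≈ 1.29354.
Total real return ≈ 29.3536%.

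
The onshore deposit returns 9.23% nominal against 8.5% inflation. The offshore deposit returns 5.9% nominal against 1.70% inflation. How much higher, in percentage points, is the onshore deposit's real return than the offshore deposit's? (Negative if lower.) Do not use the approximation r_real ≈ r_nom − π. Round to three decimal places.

The onshore deposit real return: 1.0923/1.085 − 1 = 0.6728%.
The offshore deposit real return: 1.059/1.0170 − 1 = 4.1298%.
Difference: 0.6728 − 4.1298 = -3.4570 pp.

-3.457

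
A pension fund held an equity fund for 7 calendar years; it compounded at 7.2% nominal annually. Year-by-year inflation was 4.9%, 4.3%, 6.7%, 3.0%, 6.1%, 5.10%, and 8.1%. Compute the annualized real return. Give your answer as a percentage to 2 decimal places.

1.66%

Cumulative inflation factor: 1.049 × 1.043 × 1.067 × 1.030 × 1.061 × 1.0510 × 1.081 ≈ 1.44946.
Nominal growth factor: 1.62691. Real growth factor = 1.62691 / 1.44946 ≈ 1.12243.
Annualized: 1.12243^(1/7) − 1 ≈ 0.01664.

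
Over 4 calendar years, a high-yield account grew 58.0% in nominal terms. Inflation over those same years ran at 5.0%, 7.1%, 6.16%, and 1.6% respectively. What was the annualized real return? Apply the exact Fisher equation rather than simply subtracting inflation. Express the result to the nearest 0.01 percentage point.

Cumulative inflation factor: 1.050 × 1.071 × 1.0616 × 1.016 ≈ 1.21292.
Nominal growth factor: 1.58000. Real growth factor = 1.58000 / 1.21292 ≈ 1.30264.
Annualized: 1.30264^(1/4) − 1 ≈ 0.06833.

6.83%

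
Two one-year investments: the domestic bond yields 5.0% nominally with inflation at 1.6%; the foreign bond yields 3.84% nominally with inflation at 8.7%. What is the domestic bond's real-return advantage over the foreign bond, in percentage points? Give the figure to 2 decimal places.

7.82

The domestic bond real return: 1.050/1.016 − 1 = 3.346%.
The foreign bond real return: 1.0384/1.087 − 1 = -4.471%.
Difference: 3.346 − (-4.471) = 7.817 pp.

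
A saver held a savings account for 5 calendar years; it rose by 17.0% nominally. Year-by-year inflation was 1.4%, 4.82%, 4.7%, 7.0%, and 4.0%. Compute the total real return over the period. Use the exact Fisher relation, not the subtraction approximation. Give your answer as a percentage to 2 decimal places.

-5.52%

Cumulative inflation factor: 1.014 × 1.0482 × 1.047 × 1.070 × 1.040 ≈ 1.23836.
Nominal growth factor: 1.17000. Real growth factor = 1.17000 / 1.23836 ≈ 0.94480.
Total real return ≈ -5.5200%.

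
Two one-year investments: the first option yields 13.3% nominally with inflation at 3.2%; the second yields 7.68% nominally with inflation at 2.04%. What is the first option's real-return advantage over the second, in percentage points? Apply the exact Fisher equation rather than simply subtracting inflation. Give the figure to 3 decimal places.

The first option real return: 1.133/1.032 − 1 = 9.7868%.
The second real return: 1.0768/1.0204 − 1 = 5.5272%.
Difference: 9.7868 − 5.5272 = 4.2596 pp.

4.260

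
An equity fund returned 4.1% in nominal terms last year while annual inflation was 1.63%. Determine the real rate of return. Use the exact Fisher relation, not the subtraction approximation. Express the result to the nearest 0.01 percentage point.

2.43%

Real return via the Fisher equation: (1 + 4.1%)/(1 + 1.63%) − 1 = 1.041/1.0163 − 1 ≈ 0.02430.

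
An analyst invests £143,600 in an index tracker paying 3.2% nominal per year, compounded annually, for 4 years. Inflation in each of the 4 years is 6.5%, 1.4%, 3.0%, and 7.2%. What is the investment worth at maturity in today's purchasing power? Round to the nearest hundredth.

£136,600.93

Nominal value at maturity: £143,600 × (1 + 3.2%)^4 ≈ £162,882.05.
Price-level factor over 4 years: 1.065 × 1.014 × 1.030 × 1.072 = 1.1923934256.
The maturity value deflated by that factor is the answer in today's purchasing power.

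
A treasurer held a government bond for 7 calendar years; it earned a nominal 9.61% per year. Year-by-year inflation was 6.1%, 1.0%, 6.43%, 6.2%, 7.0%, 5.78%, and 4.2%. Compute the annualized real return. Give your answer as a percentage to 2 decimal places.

Cumulative inflation factor: 1.061 × 1.010 × 1.0643 × 1.062 × 1.070 × 1.0578 × 1.042 ≈ 1.42850.
Nominal growth factor: 1.90086. Real growth factor = 1.90086 / 1.42850 ≈ 1.33067.
Annualized: 1.33067^(1/7) − 1 ≈ 0.04166.

4.17%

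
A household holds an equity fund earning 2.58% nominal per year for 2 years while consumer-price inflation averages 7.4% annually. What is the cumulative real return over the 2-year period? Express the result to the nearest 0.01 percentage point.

-8.77%

The annual real rate is (1+2.58%)/(1+7.4%) − 1 = -4.4879%.
Compounded over 2 years: (1 + -0.044879)^2 − 1 ≈ -0.08774.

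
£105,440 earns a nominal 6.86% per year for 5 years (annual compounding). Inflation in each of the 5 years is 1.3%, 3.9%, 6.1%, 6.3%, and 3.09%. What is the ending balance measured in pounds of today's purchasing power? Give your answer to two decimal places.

Nominal value at maturity: £105,440 × (1 + 6.86%)^5 ≈ £146,920.11.
Price-level factor over 5 years: 1.013 × 1.039 × 1.061 × 1.063 × 1.0309 ≈ 1.2237428884.
The maturity value deflated by that factor is the answer in today's purchasing power.

£120,057.99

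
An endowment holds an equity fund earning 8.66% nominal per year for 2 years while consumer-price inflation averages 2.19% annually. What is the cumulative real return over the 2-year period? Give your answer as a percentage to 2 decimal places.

The annual real rate is (1+8.66%)/(1+2.19%) − 1 = 6.3313%.
Compounded over 2 years: (1 + 0.063313)^2 − 1 ≈ 0.13064.

13.06%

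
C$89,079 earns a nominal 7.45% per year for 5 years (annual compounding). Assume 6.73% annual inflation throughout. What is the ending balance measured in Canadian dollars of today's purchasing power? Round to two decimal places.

Nominal value at maturity: C$89,079 × (1 + 7.45%)^5 ≈ C$127,587.30.
Price-level factor over 5 years: (1 + 6.73%)^5 ≈ 1.3849450651.
The maturity value deflated by that factor is the answer in today's purchasing power.

C$92,124.45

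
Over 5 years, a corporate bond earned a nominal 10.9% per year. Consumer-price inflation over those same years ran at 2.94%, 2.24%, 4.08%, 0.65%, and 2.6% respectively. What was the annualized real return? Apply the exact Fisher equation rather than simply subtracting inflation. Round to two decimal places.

8.20%

Cumulative inflation factor: 1.0294 × 1.0224 × 1.0408 × 1.0065 × 1.026 ≈ 1.13118.
Nominal growth factor: 1.67748. Real growth factor = 1.67748 / 1.13118 ≈ 1.48294.
Annualized: 1.48294^(1/5) − 1 ≈ 0.08199.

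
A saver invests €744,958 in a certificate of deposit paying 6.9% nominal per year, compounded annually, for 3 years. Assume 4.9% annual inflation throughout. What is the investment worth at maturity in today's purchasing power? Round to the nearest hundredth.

€788,385.16

Nominal value at maturity: €744,958 × (1 + 6.9%)^3 ≈ €910,049.27.
Price-level factor over 3 years: (1 + 4.9%)^3 = 1.154320649.
The maturity value deflated by that factor is the answer in today's purchasing power.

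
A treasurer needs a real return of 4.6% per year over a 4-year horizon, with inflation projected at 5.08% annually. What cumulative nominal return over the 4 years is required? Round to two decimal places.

Required annual nominal rate: (1+4.6%)(1+5.08%) − 1 = 9.91368%.
Cumulative over 4 years: (1 + 0.0991368)^4 − 1 ≈ 0.45951.

45.95%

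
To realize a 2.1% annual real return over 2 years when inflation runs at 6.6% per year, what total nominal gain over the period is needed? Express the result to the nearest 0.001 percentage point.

18.458%

Required annual nominal rate: (1+2.1%)(1+6.6%) − 1 = 8.8386%.
Cumulative over 2 years: (1 + 0.088386)^2 − 1 ≈ 0.18458.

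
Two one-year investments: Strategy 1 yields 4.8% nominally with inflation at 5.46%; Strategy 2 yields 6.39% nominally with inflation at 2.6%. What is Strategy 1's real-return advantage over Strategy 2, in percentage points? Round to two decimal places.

-4.32

Strategy 1 real return: 1.048/1.0546 − 1 = -0.626%.
Strategy 2 real return: 1.0639/1.026 − 1 = 3.694%.
Difference: -0.626 − 3.694 = -4.320 pp.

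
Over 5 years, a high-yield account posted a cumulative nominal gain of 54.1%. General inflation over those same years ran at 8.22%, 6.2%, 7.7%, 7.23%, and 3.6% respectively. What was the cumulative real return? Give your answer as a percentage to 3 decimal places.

Cumulative inflation factor: 1.0822 × 1.062 × 1.077 × 1.0723 × 1.036 ≈ 1.37507.
Nominal growth factor: 1.54100. Real growth factor = 1.54100 / 1.37507 ≈ 1.12067.
Total real return ≈ 12.0673%.

12.067%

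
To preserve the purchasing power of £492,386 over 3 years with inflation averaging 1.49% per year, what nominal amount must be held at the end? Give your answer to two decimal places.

Cumulative price-level factor: (1+1.49%)^3 ≈ 1.0453693379.
Multiplying £492,386 by the price-level factor gives the future nominal sum.

£514,725.23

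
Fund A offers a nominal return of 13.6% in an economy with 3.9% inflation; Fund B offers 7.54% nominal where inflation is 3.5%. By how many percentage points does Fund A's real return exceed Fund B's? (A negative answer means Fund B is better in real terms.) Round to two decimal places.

Fund A real return: 1.136/1.039 − 1 = 9.336%.
Fund B real return: 1.0754/1.035 − 1 = 3.903%.
Difference: 9.336 − 3.903 = 5.433 pp.

5.43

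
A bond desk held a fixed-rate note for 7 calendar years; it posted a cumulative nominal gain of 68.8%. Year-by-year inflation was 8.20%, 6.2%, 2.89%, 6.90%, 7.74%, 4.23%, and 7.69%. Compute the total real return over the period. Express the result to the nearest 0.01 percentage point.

Cumulative inflation factor: 1.0820 × 1.062 × 1.0289 × 1.0690 × 1.0774 × 1.0423 × 1.0769 ≈ 1.52844.
Nominal growth factor: 1.68800. Real growth factor = 1.68800 / 1.52844 ≈ 1.10440.
Total real return ≈ 10.4396%.

10.44%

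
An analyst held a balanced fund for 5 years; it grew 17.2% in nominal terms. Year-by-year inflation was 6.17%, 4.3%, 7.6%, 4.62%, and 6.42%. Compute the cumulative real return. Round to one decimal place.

-11.7%

Cumulative inflation factor: 1.0617 × 1.043 × 1.076 × 1.0462 × 1.0642 ≈ 1.32659.
Nominal growth factor: 1.17200. Real growth factor = 1.17200 / 1.32659 ≈ 0.88347.
Total real return ≈ -11.6531%.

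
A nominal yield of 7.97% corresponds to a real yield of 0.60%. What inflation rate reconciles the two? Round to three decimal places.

From (1+r_nom) = (1+r_real)(1+π), we get 1+π = (1 + 7.97%)/(1 + 0.60%) = 1.0797/1.0060 ≈ 1.07326.
So π ≈ 7.3260%.

7.326%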